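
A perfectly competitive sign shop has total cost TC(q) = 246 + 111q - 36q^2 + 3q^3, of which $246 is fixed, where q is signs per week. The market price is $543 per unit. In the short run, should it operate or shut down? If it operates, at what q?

From TC, MC = TC'(q) = 111 - 72q + 9q^2 and AVC = VC/q = 111 - 36q + 3q^2.
The AVC parabola has its vertex at q = 36/6 = 6, where AVC = 111 - 36·6 + 3·6^2 = $3.
Since P = $543 ≥ min AVC = $3, price covers variable cost and the firm should produce.
Solving P = MC: -432 - 72q + 9q^2 = 0 ⇒ q = -4 or 12. On the upward-sloping branch, q* = 12.
Check: AVC at q = 12 is $111 ≤ P, so revenue covers variable cost.
Profit = P·q − TC = 543·12 − 1578 = $4938.

Produce at q = 12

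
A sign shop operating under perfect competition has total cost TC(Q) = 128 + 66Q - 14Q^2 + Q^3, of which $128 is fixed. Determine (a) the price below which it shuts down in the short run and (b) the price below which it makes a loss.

AVC = 66 - 14Q + Q^2; minimized at Q = 7, giving min AVC = $17. That is the shutdown price.
ATC = 128/Q + 66 - 14Q + Q^2. Setting dATC/dQ = −128/Q^2 − 14 + 2Q = 0 gives Q = 8 (since 2·8^3 − 14·8^2 = 128).
min ATC = 128/8 + 66 − 14·8 + 8^2 = $34. That is the break-even price.
For $17 ≤ P < $34 the firm produces at a loss; below $17 it shuts down.

Shutdown price = $17; break-even price = $34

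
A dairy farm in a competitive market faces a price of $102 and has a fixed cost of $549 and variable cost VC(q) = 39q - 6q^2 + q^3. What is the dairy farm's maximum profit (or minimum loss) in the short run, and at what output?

AVC = 39 - 6q + q^2 has its minimum $30 at q = 3; price $102 clears that bar, so the firm operates.
MC = 39 - 12q + 3q^2. Setting P = MC and taking the root on the rising branch gives q* = 7.
TR = 102·7 = 714. TC = 549 + 322 = 871. Profit = 714 − 871 = -$157.
By producing, the firm covers all variable cost plus $392 of fixed cost; shutting down would lose the full $549.

Profit = -$157 at q = 7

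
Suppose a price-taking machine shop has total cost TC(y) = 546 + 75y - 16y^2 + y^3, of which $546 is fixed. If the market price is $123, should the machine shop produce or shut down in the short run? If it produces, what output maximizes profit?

Produce at y = 12

From TC, MC = TC'(y) = 75 - 32y + 3y^2 and AVC = VC/y = 75 - 16y + y^2.
AVC is minimized where dAVC/dy = -16 + 2y = 0, at y = 8; min AVC = 75 - 16·8 + 8^2 = $11.
Since P = $123 ≥ min AVC = $11, price covers variable cost and the firm should produce.
Solving P = MC: -48 - 32y + 3y^2 = 0 ⇒ y = -4/3 or 12. On the upward-sloping branch, y* = 12.
Check: AVC at y = 12 is $27 ≤ P, so revenue covers variable cost.
Profit = P·y − TC = 123·12 − 870 = $606.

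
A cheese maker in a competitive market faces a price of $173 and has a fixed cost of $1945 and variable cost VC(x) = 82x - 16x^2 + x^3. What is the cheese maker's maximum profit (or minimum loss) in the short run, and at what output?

Profit = -$255 at x = 13

AVC = 82 - 16x + x^2 has its minimum $18 at x = 8; price $173 clears that bar, so the firm operates.
MC = 82 - 32x + 3x^2. Setting P = MC and taking the root on the rising branch gives x* = 13.
TR = 173·13 = 2249. TC = 1945 + 559 = 2504. Profit = 2249 − 2504 = -$255.
By producing, the firm covers all variable cost plus $1690 of fixed cost; shutting down would lose the full $1945.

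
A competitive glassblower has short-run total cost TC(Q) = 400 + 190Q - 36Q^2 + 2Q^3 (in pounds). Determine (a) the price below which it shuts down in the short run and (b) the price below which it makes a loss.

Shutdown price = min AVC. AVC = 190 - 36Q + 2Q^2, with vertex at Q = 9 and minimum £28.
ATC = 400/Q + 190 - 36Q + 2Q^2. Setting dATC/dQ = −400/Q^2 − 36 + 4Q = 0 gives Q = 10 (since 4·10^3 − 36·10^2 = 400).
min ATC = 400/10 + 190 − 36·10 + 2·10^2 = £70. That is the break-even price.
For £28 ≤ P < £70 the firm produces at a loss; below £28 it shuts down.

Shutdown price = £28; break-even price = £70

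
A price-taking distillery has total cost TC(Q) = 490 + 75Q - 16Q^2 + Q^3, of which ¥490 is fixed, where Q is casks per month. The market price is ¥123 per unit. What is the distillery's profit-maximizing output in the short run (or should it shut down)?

Produce at Q = 12

From TC, MC = TC'(Q) = 75 - 32Q + 3Q^2 and AVC = VC/Q = 75 - 16Q + Q^2.
AVC is minimized where dAVC/dQ = -16 + 2Q = 0, at Q = 8; min AVC = 75 - 16·8 + 8^2 = ¥11.
P = ¥123 exceeds min AVC = ¥11, so the firm stays open.
Solving P = MC: -48 - 32Q + 3Q^2 = 0 ⇒ Q = -4/3 or 12. On the upward-sloping branch, Q* = 12.
Check: AVC at Q = 12 is ¥27 ≤ P, so revenue covers variable cost.
Profit = P·Q − TC = 123·12 − 814 = ¥662.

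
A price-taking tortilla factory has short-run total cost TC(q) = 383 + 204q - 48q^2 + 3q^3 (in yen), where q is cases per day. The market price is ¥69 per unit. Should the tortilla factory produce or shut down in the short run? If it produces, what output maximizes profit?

Strip out fixed cost: VC = 204q - 48q^2 + 3q^3. Then AVC = 204 - 48q + 3q^2 and MC = 204 - 96q + 9q^2.
The AVC parabola has its vertex at q = 48/6 = 8, where AVC = 204 - 48·8 + 3·8^2 = ¥12.
Because ¥69 ≥ ¥12, revenue can cover variable cost; the firm operates.
P = MC gives 135 - 96q + 9q^2 = 0, with roots 5/3 and 9. Take the larger (rising MC): q* = 9.
Check: AVC at q = 9 is ¥15 ≤ P, so revenue covers variable cost.
Profit = P·q − TC = 69·9 − 518 = ¥103.

Produce at q = 9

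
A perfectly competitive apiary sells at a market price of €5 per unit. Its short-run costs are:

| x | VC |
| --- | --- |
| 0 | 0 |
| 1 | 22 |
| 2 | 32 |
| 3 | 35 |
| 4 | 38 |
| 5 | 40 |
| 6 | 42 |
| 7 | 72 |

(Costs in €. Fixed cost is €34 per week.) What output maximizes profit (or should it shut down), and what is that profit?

x = 0 (shut down); profit = -€34

Profit at each row (π = 5x − TC): x=0: -34; x=1: -51; x=2: -56; x=3: -54; x=4: -52; x=5: -49; x=6: -46; x=7: -71.
Profit is highest at x = 0. Equivalently, the lowest AVC in the table is 42/6 ≈ €7 at x = 6, and P = €5 falls below it — price never covers variable cost, so the firm shuts down and loses only its fixed cost.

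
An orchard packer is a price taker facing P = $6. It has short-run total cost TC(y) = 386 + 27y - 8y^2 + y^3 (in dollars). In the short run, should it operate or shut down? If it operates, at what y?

Shut down

Variable cost is VC = 27y - 8y^2 + y^3, so AVC = VC/y = 27 - 8y + y^2 and MC = dTC/dy = 27 - 16y + 3y^2.
The AVC parabola has its vertex at y = 8/2 = 4, where AVC = 27 - 8·4 + 4^2 = $11.
P = $6 lies below min AVC = $11; no output level covers variable cost.
Best response: produce nothing and absorb the $386 fixed cost.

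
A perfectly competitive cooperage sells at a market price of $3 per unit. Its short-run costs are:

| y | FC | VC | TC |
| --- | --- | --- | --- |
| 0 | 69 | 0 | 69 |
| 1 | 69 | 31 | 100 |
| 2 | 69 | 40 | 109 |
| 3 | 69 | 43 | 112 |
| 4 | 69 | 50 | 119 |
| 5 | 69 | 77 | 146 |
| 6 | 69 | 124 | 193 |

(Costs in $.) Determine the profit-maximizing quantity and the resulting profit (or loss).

y = 0 (shut down); profit = -$69

Compute π = P·y − TC at each output: y=0: -69; y=1: -97; y=2: -103; y=3: -103; y=4: -107; y=5: -131; y=6: -175.
Profit is highest at y = 0. Equivalently, the lowest AVC in the table is 50/4 ≈ $12.50 at y = 4, and P = $3 falls below it — price never covers variable cost, so the firm shuts down and loses only its fixed cost.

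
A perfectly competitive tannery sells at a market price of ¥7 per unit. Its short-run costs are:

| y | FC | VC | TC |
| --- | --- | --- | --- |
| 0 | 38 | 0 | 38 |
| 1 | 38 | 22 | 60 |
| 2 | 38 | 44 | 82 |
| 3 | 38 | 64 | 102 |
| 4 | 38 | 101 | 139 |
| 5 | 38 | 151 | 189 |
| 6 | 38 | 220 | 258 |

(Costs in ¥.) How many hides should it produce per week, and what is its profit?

Profit at each row (π = 7y − TC): y=0: -38; y=1: -53; y=2: -68; y=3: -81; y=4: -111; y=5: -154; y=6: -216.
Profit is highest at y = 0. Equivalently, the lowest AVC in the table is 64/3 ≈ ¥21.33 at y = 3, and P = ¥7 falls below it — price never covers variable cost, so the firm shuts down and loses only its fixed cost.

y = 0 (shut down); profit = -¥38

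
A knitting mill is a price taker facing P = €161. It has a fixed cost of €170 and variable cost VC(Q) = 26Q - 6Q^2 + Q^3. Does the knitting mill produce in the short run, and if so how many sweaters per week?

Produce at Q = 9

Variable cost is VC = 26Q - 6Q^2 + Q^3, so AVC = VC/Q = 26 - 6Q + Q^2 and MC = dTC/dQ = 26 - 12Q + 3Q^2.
AVC is minimized where dAVC/dQ = -6 + 2Q = 0, at Q = 3; min AVC = 26 - 6·3 + 3^2 = €17.
P = €161 exceeds min AVC = €17, so the firm stays open.
Solving P = MC: -135 - 12Q + 3Q^2 = 0 ⇒ Q = -5 or 9. On the upward-sloping branch, Q* = 9.
Check: AVC at Q = 9 is €53 ≤ P, so revenue covers variable cost.
Profit = P·Q − TC = 161·9 − 647 = €802.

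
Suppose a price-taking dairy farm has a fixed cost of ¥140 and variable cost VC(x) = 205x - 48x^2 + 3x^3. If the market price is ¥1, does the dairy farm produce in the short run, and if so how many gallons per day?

Shut down

Variable cost is VC = 205x - 48x^2 + 3x^3, so AVC = VC/x = 205 - 48x + 3x^2 and MC = dTC/dx = 205 - 96x + 9x^2.
AVC hits its minimum where MC = AVC, at x = 8, giving min AVC = 205 - 48·8 + 3·8^2 = ¥13.
P = ¥1 lies below min AVC = ¥13; no output level covers variable cost.
The firm minimizes its loss by shutting down and losing only its fixed cost of ¥140.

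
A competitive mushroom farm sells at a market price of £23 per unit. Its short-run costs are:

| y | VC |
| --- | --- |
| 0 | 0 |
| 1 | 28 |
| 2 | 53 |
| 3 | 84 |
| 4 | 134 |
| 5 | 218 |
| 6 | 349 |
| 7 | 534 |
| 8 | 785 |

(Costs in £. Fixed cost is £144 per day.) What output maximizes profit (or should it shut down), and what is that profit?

y = 0 (shut down); profit = -£144

Compute π = P·y − TC at each output: y=0: -144; y=1: -149; y=2: -151; y=3: -159; y=4: -186; y=5: -247; y=6: -355; y=7: -517; y=8: -745.
Profit is highest at y = 0. Equivalently, the lowest AVC in the table is 53/2 ≈ £26.50 at y = 2, and P = £23 falls below it — price never covers variable cost, so the firm shuts down and loses only its fixed cost.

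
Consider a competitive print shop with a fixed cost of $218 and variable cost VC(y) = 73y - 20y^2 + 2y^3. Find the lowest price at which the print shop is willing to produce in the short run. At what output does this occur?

The firm shuts down when price falls below the minimum of average variable cost. AVC = VC/y = 73 - 20y + 2y^2.
dAVC/dy = -20 + 4y = 0 gives y = 5. min AVC = 73 - 20·5 + 2·5^2 = 23.
So the shutdown price is $23.

$23 per unit, at y = 5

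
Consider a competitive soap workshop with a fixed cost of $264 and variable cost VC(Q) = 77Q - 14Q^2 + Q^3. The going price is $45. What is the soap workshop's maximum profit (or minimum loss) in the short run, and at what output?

AVC = 77 - 14Q + Q^2; min AVC = $28 at Q = 7. Since P = $45 ≥ min AVC, the firm produces.
MC = 77 - 28Q + 3Q^2. Setting P = MC and taking the root on the rising branch gives Q* = 8.
TR = 45·8 = 360. TC = 264 + 232 = 496. Profit = 360 − 496 = -$136.
By producing, the firm covers all variable cost plus $128 of fixed cost; shutting down would lose the full $264.

Profit = -$136 at Q = 8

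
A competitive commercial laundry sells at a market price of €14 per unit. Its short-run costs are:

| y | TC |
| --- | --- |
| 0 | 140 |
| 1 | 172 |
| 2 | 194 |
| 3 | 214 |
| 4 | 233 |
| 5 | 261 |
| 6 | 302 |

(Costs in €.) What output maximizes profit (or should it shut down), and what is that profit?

y = 0 (shut down); profit = -€140

Tabulate TR − TC: y=0: -140; y=1: -158; y=2: -166; y=3: -172; y=4: -177; y=5: -191; y=6: -218.
Profit is highest at y = 0. Equivalently, the lowest AVC in the table is 93/4 ≈ €23.25 at y = 4, and P = €14 falls below it — price never covers variable cost, so the firm shuts down and loses only its fixed cost.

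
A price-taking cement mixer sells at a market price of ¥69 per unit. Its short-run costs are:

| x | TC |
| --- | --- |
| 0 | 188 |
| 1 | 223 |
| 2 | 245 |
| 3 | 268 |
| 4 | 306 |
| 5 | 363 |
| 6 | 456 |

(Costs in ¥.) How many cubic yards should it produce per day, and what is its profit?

Profit at each row (π = 69x − TC): x=0: -188; x=1: -154; x=2: -107; x=3: -61; x=4: -30; x=5: -18; x=6: -42.
Profit is maximized at x = 5. AVC there is 175/5 = ¥35 ≤ P, so producing beats shutting down (which would give -¥188).

x = 5; profit = -¥18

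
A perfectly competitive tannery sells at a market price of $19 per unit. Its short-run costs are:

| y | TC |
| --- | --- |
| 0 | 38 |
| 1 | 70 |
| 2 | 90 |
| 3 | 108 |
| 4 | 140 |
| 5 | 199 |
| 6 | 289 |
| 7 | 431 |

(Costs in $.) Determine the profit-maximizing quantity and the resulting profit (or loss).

Profit at each row (π = 19y − TC): y=0: -38; y=1: -51; y=2: -52; y=3: -51; y=4: -64; y=5: -104; y=6: -175; y=7: -298.
Profit is highest at y = 0. Equivalently, the lowest AVC in the table is 70/3 ≈ $23.33 at y = 3, and P = $19 falls below it — price never covers variable cost, so the firm shuts down and loses only its fixed cost.

y = 0 (shut down); profit = -$38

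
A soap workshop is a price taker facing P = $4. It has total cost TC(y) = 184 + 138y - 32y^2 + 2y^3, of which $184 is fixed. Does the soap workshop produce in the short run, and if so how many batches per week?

Shut down

From TC, MC = TC'(y) = 138 - 64y + 6y^2 and AVC = VC/y = 138 - 32y + 2y^2.
AVC hits its minimum where MC = AVC, at y = 8, giving min AVC = 138 - 32·8 + 2·8^2 = $10.
P = $4 lies below min AVC = $10; no output level covers variable cost.
Shutting down limits the loss to fixed cost, $184.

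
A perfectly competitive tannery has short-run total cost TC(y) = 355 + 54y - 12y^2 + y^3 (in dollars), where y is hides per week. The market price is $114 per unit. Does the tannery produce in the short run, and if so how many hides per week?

Produce at y = 10

Strip out fixed cost: VC = 54y - 12y^2 + y^3. Then AVC = 54 - 12y + y^2 and MC = 54 - 24y + 3y^2.
AVC hits its minimum where MC = AVC, at y = 6, giving min AVC = 54 - 12·6 + 6^2 = $18.
Since P = $114 ≥ min AVC = $18, price covers variable cost and the firm should produce.
P = MC gives -60 - 24y + 3y^2 = 0, with roots -2 and 10. Take the larger (rising MC): y* = 10.
Check: AVC at y = 10 is $34 ≤ P, so revenue covers variable cost.
Profit = P·y − TC = 114·10 − 695 = $445.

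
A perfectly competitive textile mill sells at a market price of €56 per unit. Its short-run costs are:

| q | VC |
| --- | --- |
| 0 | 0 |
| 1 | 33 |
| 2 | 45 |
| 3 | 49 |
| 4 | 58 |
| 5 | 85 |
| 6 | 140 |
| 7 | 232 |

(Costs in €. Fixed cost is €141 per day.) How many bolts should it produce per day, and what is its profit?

q = 6; profit = €55

Compute π = P·q − TC at each output: q=0: -141; q=1: -118; q=2: -74; q=3: -22; q=4: 25; q=5: 54; q=6: 55; q=7: 19.
Profit is maximized at q = 6. AVC there is 140/6 = €23.33 ≤ P, so producing beats shutting down (which would give -€141).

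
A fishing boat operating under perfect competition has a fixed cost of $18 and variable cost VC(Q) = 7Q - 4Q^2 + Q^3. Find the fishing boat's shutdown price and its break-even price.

AVC = 7 - 4Q + Q^2; minimized at Q = 2, giving min AVC = $3. That is the shutdown price.
ATC = 18/Q + 7 - 4Q + Q^2. Setting dATC/dQ = −18/Q^2 − 4 + 2Q = 0 gives Q = 3 (since 2·3^3 − 4·3^2 = 18).
min ATC = 18/3 + 7 − 4·3 + 3^2 = $10. That is the break-even price.
For $3 ≤ P < $10 the firm produces at a loss; below $3 it shuts down.

Shutdown price = $3; break-even price = $10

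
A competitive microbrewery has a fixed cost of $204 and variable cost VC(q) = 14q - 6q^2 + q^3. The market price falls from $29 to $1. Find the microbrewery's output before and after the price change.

MC = 14 - 12q + 3q^2; the shutdown threshold is min AVC = $5 (at q = 3).
With P = $29 above the shutdown price, P = MC gives q = 5.
At P = $1 < min AVC = $5, price no longer covers variable cost at any output, so the firm shuts down: q = 0.

Output falls from 5 to 0 (the firm shuts down)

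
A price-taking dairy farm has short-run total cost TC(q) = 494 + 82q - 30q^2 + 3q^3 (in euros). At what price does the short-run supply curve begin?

€7 per unit

The firm shuts down when price falls below the minimum of average variable cost. AVC = VC/q = 82 - 30q + 3q^2.
dAVC/dq = -30 + 6q = 0 gives q = 5. min AVC = 82 - 30·5 + 3·5^2 = 7.
The firm shuts down for any P below €7.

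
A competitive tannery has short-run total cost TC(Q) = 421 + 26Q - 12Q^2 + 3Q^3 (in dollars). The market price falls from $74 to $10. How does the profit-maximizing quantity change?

Output falls from 4 to 0 (the firm shuts down)

MC = 26 - 24Q + 9Q^2; the shutdown threshold is min AVC = $14 (at Q = 2).
With P = $74 above the shutdown price, P = MC gives Q = 4.
At P = $10 < min AVC = $14, price no longer covers variable cost at any output, so the firm shuts down: Q = 0.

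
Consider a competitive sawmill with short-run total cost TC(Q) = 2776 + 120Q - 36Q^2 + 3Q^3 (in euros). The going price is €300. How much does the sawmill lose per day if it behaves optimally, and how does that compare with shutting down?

Profit = -€376 at Q = 10

AVC = 120 - 36Q + 3Q^2 has its minimum €12 at Q = 6; price €300 clears that bar, so the firm operates.
With MC = 120 - 72Q + 9Q^2, P = MC on the upward-sloping part at Q* = 10.
TR = 300·10 = 3000. TC = 2776 + 600 = 3376. Profit = 3000 − 3376 = -€376.
Shutting down would mean losing the fixed cost of €2776, so operating at a loss of €376 is better by €2400.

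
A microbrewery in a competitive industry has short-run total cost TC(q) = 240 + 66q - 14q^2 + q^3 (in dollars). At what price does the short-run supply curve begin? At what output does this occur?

$17 per unit, at q = 7

The shutdown price is the minimum of AVC. VC = 66q - 14q^2 + q^3, so AVC = 66 - 14q + q^2.
At the minimum of AVC, MC = AVC. MC = 66 - 28q + 3q^2; setting MC = AVC gives 2q^2 - 14q = 0, so q = 7. min AVC = 17.
For P < $17 the firm produces nothing.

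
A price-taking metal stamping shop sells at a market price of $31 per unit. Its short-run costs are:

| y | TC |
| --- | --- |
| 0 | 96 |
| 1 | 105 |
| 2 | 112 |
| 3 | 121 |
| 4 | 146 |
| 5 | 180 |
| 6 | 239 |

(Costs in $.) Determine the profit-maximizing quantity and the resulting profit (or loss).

Tabulate TR − TC: y=0: -96; y=1: -74; y=2: -50; y=3: -28; y=4: -22; y=5: -25; y=6: -53.
Profit is maximized at y = 4. AVC there is 50/4 = $12.50 ≤ P, so producing beats shutting down (which would give -$96).

y = 4; profit = -$22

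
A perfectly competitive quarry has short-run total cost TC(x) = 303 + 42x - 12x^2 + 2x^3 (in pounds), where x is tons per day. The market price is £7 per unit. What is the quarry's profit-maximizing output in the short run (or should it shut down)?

From TC, MC = TC'(x) = 42 - 24x + 6x^2 and AVC = VC/x = 42 - 12x + 2x^2.
AVC is minimized where dAVC/dx = -12 + 4x = 0, at x = 3; min AVC = 42 - 12·3 + 2·3^2 = £24.
With P < min AVC (£7 < £24), every unit sold adds to the loss.
The firm minimizes its loss by shutting down and losing only its fixed cost of £303.

Shut down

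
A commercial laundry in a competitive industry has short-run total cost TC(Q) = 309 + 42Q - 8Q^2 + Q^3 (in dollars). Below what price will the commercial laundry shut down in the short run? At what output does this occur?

Short-run supply begins at min AVC. From VC = 42Q - 8Q^2 + Q^3, AVC = 42 - 8Q + Q^2.
dAVC/dQ = -8 + 2Q = 0 gives Q = 4. min AVC = 42 - 8·4 + 4^2 = 26.
For P < $26 the firm produces nothing.

$26 per unit, at Q = 4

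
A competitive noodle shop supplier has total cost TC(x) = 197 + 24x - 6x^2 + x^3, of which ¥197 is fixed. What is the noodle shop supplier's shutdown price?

Short-run supply begins at min AVC. From VC = 24x - 6x^2 + x^3, AVC = 24 - 6x + x^2.
At the minimum of AVC, MC = AVC. MC = 24 - 12x + 3x^2; setting MC = AVC gives 2x^2 - 6x = 0, so x = 3. min AVC = 15.
So the shutdown price is ¥15.

¥15 per unit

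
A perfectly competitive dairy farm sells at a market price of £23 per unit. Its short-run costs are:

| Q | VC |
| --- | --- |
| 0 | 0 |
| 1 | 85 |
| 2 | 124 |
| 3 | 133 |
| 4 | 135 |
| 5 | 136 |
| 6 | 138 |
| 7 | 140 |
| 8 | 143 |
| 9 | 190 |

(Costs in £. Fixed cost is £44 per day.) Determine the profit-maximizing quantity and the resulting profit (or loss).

Q = 8; profit = -£3

Compute π = P·Q − TC at each output: Q=0: -44; Q=1: -106; Q=2: -122; Q=3: -108; Q=4: -87; Q=5: -65; Q=6: -44; Q=7: -23; Q=8: -3; Q=9: -27.
Profit is maximized at Q = 8. AVC there is 143/8 = £17.88 ≤ P, so producing beats shutting down (which would give -£44).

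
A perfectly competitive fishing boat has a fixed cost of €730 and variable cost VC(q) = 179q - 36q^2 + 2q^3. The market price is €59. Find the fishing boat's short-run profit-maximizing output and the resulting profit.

AVC = 179 - 36q + 2q^2 has its minimum €17 at q = 9; price €59 clears that bar, so the firm operates.
MC = 179 - 72q + 6q^2. Setting P = MC and taking the root on the rising branch gives q* = 10.
TR = 59·10 = 590. TC = 730 + 190 = 920. Profit = 590 − 920 = -€330.
By producing, the firm covers all variable cost plus €400 of fixed cost; shutting down would lose the full €730.

Profit = -€330 at q = 10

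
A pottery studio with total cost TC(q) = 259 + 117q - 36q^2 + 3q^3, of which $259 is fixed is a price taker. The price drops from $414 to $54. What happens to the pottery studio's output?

MC = 117 - 72q + 9q^2; the shutdown threshold is min AVC = $9 (at q = 6).
At P = $414 ≥ min AVC, set P = MC on the rising branch: q = 11.
At P = $54 ≥ min AVC, set P = MC: q = 7. The firm stays open but cuts output.

Output falls from 11 to 7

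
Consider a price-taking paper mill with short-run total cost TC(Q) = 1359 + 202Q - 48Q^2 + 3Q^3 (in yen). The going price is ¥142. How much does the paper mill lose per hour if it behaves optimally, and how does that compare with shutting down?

AVC = 202 - 48Q + 3Q^2; min AVC = ¥10 at Q = 8. Since P = ¥142 ≥ min AVC, the firm produces.
MC = 202 - 96Q + 9Q^2. Setting P = MC and taking the root on the rising branch gives Q* = 10.
TR = 142·10 = 1420. TC = 1359 + 220 = 1579. Profit = 1420 − 1579 = -¥159.
Shutting down would mean losing the fixed cost of ¥1359, so operating at a loss of ¥159 is better by ¥1200.

Profit = -¥159 at Q = 10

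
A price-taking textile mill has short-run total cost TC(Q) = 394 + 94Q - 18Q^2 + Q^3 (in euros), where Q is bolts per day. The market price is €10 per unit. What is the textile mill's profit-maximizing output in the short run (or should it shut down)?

From TC, MC = TC'(Q) = 94 - 36Q + 3Q^2 and AVC = VC/Q = 94 - 18Q + Q^2.
AVC hits its minimum where MC = AVC, at Q = 9, giving min AVC = 94 - 18·9 + 9^2 = €13.
P = €10 lies below min AVC = €13; no output level covers variable cost.
Best response: produce nothing and absorb the €394 fixed cost.

Shut down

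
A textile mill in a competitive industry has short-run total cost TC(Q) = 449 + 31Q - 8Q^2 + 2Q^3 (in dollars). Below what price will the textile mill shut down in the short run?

The shutdown price is the minimum of AVC. VC = 31Q - 8Q^2 + 2Q^3, so AVC = 31 - 8Q + 2Q^2.
dAVC/dQ = -8 + 4Q = 0 gives Q = 2. min AVC = 31 - 8·2 + 2·2^2 = 23.
The firm shuts down for any P below $23.

$23 per unit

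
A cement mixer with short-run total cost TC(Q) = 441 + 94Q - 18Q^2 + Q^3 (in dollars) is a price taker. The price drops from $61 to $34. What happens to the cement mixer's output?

MC = 94 - 36Q + 3Q^2; the shutdown threshold is min AVC = $13 (at Q = 9).
At P = $61 ≥ min AVC, set P = MC on the rising branch: Q = 11.
At P = $34 ≥ min AVC, set P = MC: Q = 10. The firm stays open but cuts output.

Output falls from 11 to 10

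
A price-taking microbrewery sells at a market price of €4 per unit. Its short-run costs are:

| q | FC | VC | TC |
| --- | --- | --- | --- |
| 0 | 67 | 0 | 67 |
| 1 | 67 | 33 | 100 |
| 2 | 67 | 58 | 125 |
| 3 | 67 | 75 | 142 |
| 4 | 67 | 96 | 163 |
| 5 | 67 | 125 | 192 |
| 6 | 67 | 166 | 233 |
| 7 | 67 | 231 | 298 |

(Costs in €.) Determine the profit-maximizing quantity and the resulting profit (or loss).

q = 0 (shut down); profit = -€67

Profit at each row (π = 4q − TC): q=0: -67; q=1: -96; q=2: -117; q=3: -130; q=4: -147; q=5: -172; q=6: -209; q=7: -270.
Profit is highest at q = 0. Equivalently, the lowest AVC in the table is 96/4 ≈ €24 at q = 4, and P = €4 falls below it — price never covers variable cost, so the firm shuts down and loses only its fixed cost.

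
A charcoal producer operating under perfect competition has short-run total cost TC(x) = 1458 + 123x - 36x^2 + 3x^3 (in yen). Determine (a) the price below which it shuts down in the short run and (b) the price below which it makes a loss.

Shutdown price = min AVC. AVC = 123 - 36x + 3x^2, with vertex at x = 6 and minimum ¥15.
ATC = 1458/x + 123 - 36x + 3x^2. Setting dATC/dx = −1458/x^2 − 36 + 6x = 0 gives x = 9 (since 6·9^3 − 36·9^2 = 1458).
min ATC = 1458/9 + 123 − 36·9 + 3·9^2 = ¥204. That is the break-even price.
Between these two prices the firm operates at a loss; above ¥204 it earns a profit.

Shutdown price = ¥15; break-even price = ¥204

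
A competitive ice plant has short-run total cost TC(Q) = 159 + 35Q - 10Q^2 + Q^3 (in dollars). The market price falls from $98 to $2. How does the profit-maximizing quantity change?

Output falls from 9 to 0 (the firm shuts down)

AVC = 35 - 10Q + Q^2, minimized at Q = 5 where min AVC = $10. MC = 35 - 20Q + 3Q^2.
At P = $98 ≥ min AVC, set P = MC on the rising branch: Q = 9.
At P = $2 < min AVC = $10, price no longer covers variable cost at any output, so the firm shuts down: Q = 0.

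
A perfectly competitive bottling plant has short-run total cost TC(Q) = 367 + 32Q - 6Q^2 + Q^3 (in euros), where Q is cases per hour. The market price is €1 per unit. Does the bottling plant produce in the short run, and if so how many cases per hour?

From TC, MC = TC'(Q) = 32 - 12Q + 3Q^2 and AVC = VC/Q = 32 - 6Q + Q^2.
AVC hits its minimum where MC = AVC, at Q = 3, giving min AVC = 32 - 6·3 + 3^2 = €23.
With P < min AVC (€1 < €23), every unit sold adds to the loss.
Shutting down limits the loss to fixed cost, €367.

Shut down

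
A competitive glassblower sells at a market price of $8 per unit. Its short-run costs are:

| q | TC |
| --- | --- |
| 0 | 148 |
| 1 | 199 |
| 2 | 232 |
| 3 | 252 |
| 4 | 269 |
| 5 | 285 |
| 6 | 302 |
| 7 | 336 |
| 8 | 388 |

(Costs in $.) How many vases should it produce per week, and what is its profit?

Tabulate TR − TC: q=0: -148; q=1: -191; q=2: -216; q=3: -228; q=4: -237; q=5: -245; q=6: -254; q=7: -280; q=8: -324.
Profit is highest at q = 0. Equivalently, the lowest AVC in the table is 154/6 ≈ $25.67 at q = 6, and P = $8 falls below it — price never covers variable cost, so the firm shuts down and loses only its fixed cost.

q = 0 (shut down); profit = -$148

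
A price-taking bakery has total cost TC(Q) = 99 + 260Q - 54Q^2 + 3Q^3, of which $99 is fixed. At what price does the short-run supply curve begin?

$17 per unit

The shutdown price is the minimum of AVC. VC = 260Q - 54Q^2 + 3Q^3, so AVC = 260 - 54Q + 3Q^2.
dAVC/dQ = -54 + 6Q = 0 gives Q = 9. min AVC = 260 - 54·9 + 3·9^2 = 17.
So the shutdown price is $17.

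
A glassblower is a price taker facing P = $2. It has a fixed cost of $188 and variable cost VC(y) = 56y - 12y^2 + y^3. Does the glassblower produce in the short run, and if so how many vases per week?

Shut down

From TC, MC = TC'(y) = 56 - 24y + 3y^2 and AVC = VC/y = 56 - 12y + y^2.
The AVC parabola has its vertex at y = 12/2 = 6, where AVC = 56 - 12·6 + 6^2 = $20.
P = $2 lies below min AVC = $20; no output level covers variable cost.
Best response: produce nothing and absorb the $188 fixed cost.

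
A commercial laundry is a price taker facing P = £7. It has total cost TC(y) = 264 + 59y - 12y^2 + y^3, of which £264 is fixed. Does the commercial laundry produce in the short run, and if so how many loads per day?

From TC, MC = TC'(y) = 59 - 24y + 3y^2 and AVC = VC/y = 59 - 12y + y^2.
AVC hits its minimum where MC = AVC, at y = 6, giving min AVC = 59 - 12·6 + 6^2 = £23.
Since P = £7 < min AVC = £23, price fails to cover variable cost at any output.
Best response: produce nothing and absorb the £264 fixed cost.

Shut down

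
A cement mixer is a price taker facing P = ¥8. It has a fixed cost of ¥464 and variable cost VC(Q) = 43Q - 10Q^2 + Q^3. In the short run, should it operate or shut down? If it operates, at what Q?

Variable cost is VC = 43Q - 10Q^2 + Q^3, so AVC = VC/Q = 43 - 10Q + Q^2 and MC = dTC/dQ = 43 - 20Q + 3Q^2.
The AVC parabola has its vertex at Q = 10/2 = 5, where AVC = 43 - 10·5 + 5^2 = ¥18.
With P < min AVC (¥8 < ¥18), every unit sold adds to the loss.
The firm minimizes its loss by shutting down and losing only its fixed cost of ¥464.

Shut down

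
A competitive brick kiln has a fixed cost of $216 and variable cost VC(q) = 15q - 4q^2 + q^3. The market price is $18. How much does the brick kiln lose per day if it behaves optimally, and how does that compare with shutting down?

Profit = -$198 at q = 3

AVC = 15 - 4q + q^2; min AVC = $11 at q = 2. Since P = $18 ≥ min AVC, the firm produces.
MC = 15 - 8q + 3q^2. Setting P = MC and taking the root on the rising branch gives q* = 3.
TR = 18·3 = 54. TC = 216 + 36 = 252. Profit = 54 − 252 = -$198.
That loss of $198 beats the $216 the firm would lose by shutting down; producing recovers $18 of fixed cost.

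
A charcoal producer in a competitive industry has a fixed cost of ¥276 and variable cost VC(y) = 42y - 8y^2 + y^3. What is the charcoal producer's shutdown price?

The shutdown price is the minimum of AVC. VC = 42y - 8y^2 + y^3, so AVC = 42 - 8y + y^2.
dAVC/dy = -8 + 2y = 0 gives y = 4. min AVC = 42 - 8·4 + 4^2 = 26.
For P < ¥26 the firm produces nothing.

¥26 per unit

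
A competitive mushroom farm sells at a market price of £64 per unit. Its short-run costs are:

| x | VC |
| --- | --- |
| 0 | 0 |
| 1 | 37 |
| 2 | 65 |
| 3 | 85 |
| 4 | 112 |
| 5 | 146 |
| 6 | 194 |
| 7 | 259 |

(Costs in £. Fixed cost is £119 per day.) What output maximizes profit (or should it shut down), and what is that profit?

x = 6; profit = £71

Profit at each row (π = 64x − TC): x=0: -119; x=1: -92; x=2: -56; x=3: -12; x=4: 25; x=5: 55; x=6: 71; x=7: 70.
Profit is maximized at x = 6. AVC there is 194/6 = £32.33 ≤ P, so producing beats shutting down (which would give -£119).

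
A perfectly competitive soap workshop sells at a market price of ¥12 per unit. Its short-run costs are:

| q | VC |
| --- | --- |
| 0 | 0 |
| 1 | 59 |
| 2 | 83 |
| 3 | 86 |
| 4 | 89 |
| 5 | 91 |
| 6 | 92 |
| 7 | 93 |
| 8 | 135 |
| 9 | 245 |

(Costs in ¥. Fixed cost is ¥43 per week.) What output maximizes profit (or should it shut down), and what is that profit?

Tabulate TR − TC: q=0: -43; q=1: -90; q=2: -102; q=3: -93; q=4: -84; q=5: -74; q=6: -63; q=7: -52; q=8: -82; q=9: -180.
Profit is highest at q = 0. Equivalently, the lowest AVC in the table is 93/7 ≈ ¥13.29 at q = 7, and P = ¥12 falls below it — price never covers variable cost, so the firm shuts down and loses only its fixed cost.

q = 0 (shut down); profit = -¥43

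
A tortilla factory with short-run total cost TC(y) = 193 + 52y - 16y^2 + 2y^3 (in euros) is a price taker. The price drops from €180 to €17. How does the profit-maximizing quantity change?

AVC = 52 - 16y + 2y^2, minimized at y = 4 where min AVC = €20. MC = 52 - 32y + 6y^2.
At P = €180 ≥ min AVC, set P = MC on the rising branch: y = 8.
At P = €17 < min AVC = €20, price no longer covers variable cost at any output, so the firm shuts down: y = 0.

Output falls from 8 to 0 (the firm shuts down)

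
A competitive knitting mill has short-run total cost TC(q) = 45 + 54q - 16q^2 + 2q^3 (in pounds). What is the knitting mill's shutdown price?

Short-run supply begins at min AVC. From VC = 54q - 16q^2 + 2q^3, AVC = 54 - 16q + 2q^2.
At the minimum of AVC, MC = AVC. MC = 54 - 32q + 6q^2; setting MC = AVC gives 4q^2 - 16q = 0, so q = 4. min AVC = 22.
The firm shuts down for any P below £22.

£22 per unit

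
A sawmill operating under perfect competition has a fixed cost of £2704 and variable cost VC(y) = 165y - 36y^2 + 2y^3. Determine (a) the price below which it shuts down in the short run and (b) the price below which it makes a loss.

Shutdown price = £3; break-even price = £243

Shutdown price = min AVC. AVC = 165 - 36y + 2y^2, with vertex at y = 9 and minimum £3.
ATC = 2704/y + 165 - 36y + 2y^2. Setting dATC/dy = −2704/y^2 − 36 + 4y = 0 gives y = 13 (since 4·13^3 − 36·13^2 = 2704).
min ATC = 2704/13 + 165 − 36·13 + 2·13^2 = £243. That is the break-even price.
Between these two prices the firm operates at a loss; above £243 it earns a profit.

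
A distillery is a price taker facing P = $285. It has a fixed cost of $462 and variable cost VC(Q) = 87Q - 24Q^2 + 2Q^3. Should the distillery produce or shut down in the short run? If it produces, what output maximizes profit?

From TC, MC = TC'(Q) = 87 - 48Q + 6Q^2 and AVC = VC/Q = 87 - 24Q + 2Q^2.
The AVC parabola has its vertex at Q = 24/4 = 6, where AVC = 87 - 24·6 + 2·6^2 = $15.
Since P = $285 ≥ min AVC = $15, price covers variable cost and the firm should produce.
P = MC gives -198 - 48Q + 6Q^2 = 0, with roots -3 and 11. Take the larger (rising MC): Q* = 11.
Check: AVC at Q = 11 is $65 ≤ P, so revenue covers variable cost.
Profit = P·Q − TC = 285·11 − 1177 = $1958.

Produce at Q = 11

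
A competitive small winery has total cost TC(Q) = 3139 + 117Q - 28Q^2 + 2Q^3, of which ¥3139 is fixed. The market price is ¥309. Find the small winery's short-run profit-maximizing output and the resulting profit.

Profit = -¥259 at Q = 12

AVC = 117 - 28Q + 2Q^2 has its minimum ¥19 at Q = 7; price ¥309 clears that bar, so the firm operates.
With MC = 117 - 56Q + 6Q^2, P = MC on the upward-sloping part at Q* = 12.
TR = 309·12 = 3708. TC = 3139 + 828 = 3967. Profit = 3708 − 3967 = -¥259.
That loss of ¥259 beats the ¥3139 the firm would lose by shutting down; producing recovers ¥2880 of fixed cost.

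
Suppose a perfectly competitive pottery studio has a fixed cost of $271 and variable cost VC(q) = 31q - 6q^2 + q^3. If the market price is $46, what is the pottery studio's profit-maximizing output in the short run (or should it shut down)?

Produce at q = 5

From TC, MC = TC'(q) = 31 - 12q + 3q^2 and AVC = VC/q = 31 - 6q + q^2.
AVC hits its minimum where MC = AVC, at q = 3, giving min AVC = 31 - 6·3 + 3^2 = $22.
Since P = $46 ≥ min AVC = $22, price covers variable cost and the firm should produce.
P = MC gives -15 - 12q + 3q^2 = 0, with roots -1 and 5. Take the larger (rising MC): q* = 5.
Check: AVC at q = 5 is $26 ≤ P, so revenue covers variable cost.
Profit = P·q − TC = 46·5 − 401 = -$171, a loss, but smaller than the $271 fixed cost the firm would lose by shutting down.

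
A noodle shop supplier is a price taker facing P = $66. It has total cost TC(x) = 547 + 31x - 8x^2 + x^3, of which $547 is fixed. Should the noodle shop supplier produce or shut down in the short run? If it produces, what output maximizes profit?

Variable cost is VC = 31x - 8x^2 + x^3, so AVC = VC/x = 31 - 8x + x^2 and MC = dTC/dx = 31 - 16x + 3x^2.
The AVC parabola has its vertex at x = 8/2 = 4, where AVC = 31 - 8·4 + 4^2 = $15.
Because $66 ≥ $15, revenue can cover variable cost; the firm operates.
Set P = MC: 66 = 31 - 16x + 3x^2 → -35 - 16x + 3x^2 = 0. The roots are x = -5/3 and x = 7; the profit-maximizing output is on the rising part of MC, so x* = 7.
Check: AVC at x = 7 is $24 ≤ P, so revenue covers variable cost.
Profit = P·x − TC = 66·7 − 715 = -$253, a loss, but smaller than the $547 fixed cost the firm would lose by shutting down.

Produce at x = 7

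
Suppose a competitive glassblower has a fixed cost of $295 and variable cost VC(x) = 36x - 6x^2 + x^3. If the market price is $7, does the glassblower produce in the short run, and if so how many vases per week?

Variable cost is VC = 36x - 6x^2 + x^3, so AVC = VC/x = 36 - 6x + x^2 and MC = dTC/dx = 36 - 12x + 3x^2.
AVC hits its minimum where MC = AVC, at x = 3, giving min AVC = 36 - 6·3 + 3^2 = $27.
With P < min AVC ($7 < $27), every unit sold adds to the loss.
The firm minimizes its loss by shutting down and losing only its fixed cost of $295.

Shut down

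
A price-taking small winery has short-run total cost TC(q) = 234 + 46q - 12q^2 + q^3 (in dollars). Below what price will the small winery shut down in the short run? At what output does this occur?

Short-run supply begins at min AVC. From VC = 46q - 12q^2 + q^3, AVC = 46 - 12q + q^2.
dAVC/dq = -12 + 2q = 0 gives q = 6. min AVC = 46 - 12·6 + 6^2 = 10.
For P < $10 the firm produces nothing.

$10 per unit, at q = 6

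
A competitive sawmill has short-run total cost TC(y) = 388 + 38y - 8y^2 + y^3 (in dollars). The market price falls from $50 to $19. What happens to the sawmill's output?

Output falls from 6 to 0 (the firm shuts down)

AVC = 38 - 8y + y^2, minimized at y = 4 where min AVC = $22. MC = 38 - 16y + 3y^2.
With P = $50 above the shutdown price, P = MC gives y = 6.
At P = $19 < min AVC = $22, price no longer covers variable cost at any output, so the firm shuts down: y = 0.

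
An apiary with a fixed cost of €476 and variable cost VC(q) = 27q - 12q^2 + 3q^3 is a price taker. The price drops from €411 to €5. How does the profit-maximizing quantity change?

Output falls from 8 to 0 (the firm shuts down)

AVC = 27 - 12q + 3q^2, minimized at q = 2 where min AVC = €15. MC = 27 - 24q + 9q^2.
At P = €411 ≥ min AVC, set P = MC on the rising branch: q = 8.
At P = €5 < min AVC = €15, price no longer covers variable cost at any output, so the firm shuts down: q = 0.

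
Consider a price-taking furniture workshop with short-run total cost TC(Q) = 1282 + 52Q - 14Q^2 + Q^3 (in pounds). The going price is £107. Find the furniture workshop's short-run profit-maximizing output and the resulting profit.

Profit = -£314 at Q = 11

AVC = 52 - 14Q + Q^2 has its minimum £3 at Q = 7; price £107 clears that bar, so the firm operates.
MC = 52 - 28Q + 3Q^2. Setting P = MC and taking the root on the rising branch gives Q* = 11.
TR = 107·11 = 1177. TC = 1282 + 209 = 1491. Profit = 1177 − 1491 = -£314.
By producing, the firm covers all variable cost plus £968 of fixed cost; shutting down would lose the full £1282.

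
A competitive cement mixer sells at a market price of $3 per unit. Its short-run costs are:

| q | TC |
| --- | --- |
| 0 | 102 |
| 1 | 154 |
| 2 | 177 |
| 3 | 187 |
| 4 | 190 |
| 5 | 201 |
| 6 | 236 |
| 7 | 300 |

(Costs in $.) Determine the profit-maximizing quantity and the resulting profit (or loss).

q = 0 (shut down); profit = -$102

Profit at each row (π = 3q − TC): q=0: -102; q=1: -151; q=2: -171; q=3: -178; q=4: -178; q=5: -186; q=6: -218; q=7: -279.
Profit is highest at q = 0. Equivalently, the lowest AVC in the table is 99/5 ≈ $19.80 at q = 5, and P = $3 falls below it — price never covers variable cost, so the firm shuts down and loses only its fixed cost.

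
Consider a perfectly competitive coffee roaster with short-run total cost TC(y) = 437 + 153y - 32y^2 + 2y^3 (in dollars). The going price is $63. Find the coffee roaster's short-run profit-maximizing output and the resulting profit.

AVC = 153 - 32y + 2y^2; min AVC = $25 at y = 8. Since P = $63 ≥ min AVC, the firm produces.
With MC = 153 - 64y + 6y^2, P = MC on the upward-sloping part at y* = 9.
TR = 63·9 = 567. TC = 437 + 243 = 680. Profit = 567 − 680 = -$113.
That loss of $113 beats the $437 the firm would lose by shutting down; producing recovers $324 of fixed cost.

Profit = -$113 at y = 9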